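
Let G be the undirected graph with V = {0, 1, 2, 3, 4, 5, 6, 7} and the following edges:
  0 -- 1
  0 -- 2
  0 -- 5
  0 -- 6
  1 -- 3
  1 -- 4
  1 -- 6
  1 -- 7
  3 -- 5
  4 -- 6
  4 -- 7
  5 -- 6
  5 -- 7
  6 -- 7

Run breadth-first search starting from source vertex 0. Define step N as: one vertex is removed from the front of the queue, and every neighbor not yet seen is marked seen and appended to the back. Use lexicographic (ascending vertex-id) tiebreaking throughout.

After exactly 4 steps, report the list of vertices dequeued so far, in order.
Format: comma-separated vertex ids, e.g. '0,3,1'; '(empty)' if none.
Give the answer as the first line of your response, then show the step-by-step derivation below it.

0,1,2,5

step 1: dequeue 0; queue=[1,2,5,6]; order=0
step 2: dequeue 1; queue=[2,5,6,3,4,7]; order=0,1
step 3: dequeue 2; queue=[5,6,3,4,7]; order=0,1,2
step 4: dequeue 5; queue=[6,3,4,7]; order=0,1,2,5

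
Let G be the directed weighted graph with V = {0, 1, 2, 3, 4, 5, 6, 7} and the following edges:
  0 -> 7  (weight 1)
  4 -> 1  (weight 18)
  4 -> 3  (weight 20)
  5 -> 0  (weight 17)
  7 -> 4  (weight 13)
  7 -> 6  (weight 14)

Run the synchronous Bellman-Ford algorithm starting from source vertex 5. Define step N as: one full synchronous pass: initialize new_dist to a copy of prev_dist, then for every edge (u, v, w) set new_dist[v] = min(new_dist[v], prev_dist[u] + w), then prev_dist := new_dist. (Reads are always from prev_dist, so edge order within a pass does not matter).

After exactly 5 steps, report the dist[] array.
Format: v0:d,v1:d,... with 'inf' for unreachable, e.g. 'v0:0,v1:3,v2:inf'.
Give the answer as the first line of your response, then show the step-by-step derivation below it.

v0:17,v1:49,v2:inf,v3:51,v4:31,v5:0,v6:32,v7:18

step 1: dist = v0:17,v1:inf,v2:inf,v3:inf,v4:inf,v5:0,v6:inf,v7:inf
step 2: dist = v0:17,v1:inf,v2:inf,v3:inf,v4:inf,v5:0,v6:inf,v7:18
step 3: dist = v0:17,v1:inf,v2:inf,v3:inf,v4:31,v5:0,v6:32,v7:18
step 4: dist = v0:17,v1:49,v2:inf,v3:51,v4:31,v5:0,v6:32,v7:18
step 5: dist = v0:17,v1:49,v2:inf,v3:51,v4:31,v5:0,v6:32,v7:18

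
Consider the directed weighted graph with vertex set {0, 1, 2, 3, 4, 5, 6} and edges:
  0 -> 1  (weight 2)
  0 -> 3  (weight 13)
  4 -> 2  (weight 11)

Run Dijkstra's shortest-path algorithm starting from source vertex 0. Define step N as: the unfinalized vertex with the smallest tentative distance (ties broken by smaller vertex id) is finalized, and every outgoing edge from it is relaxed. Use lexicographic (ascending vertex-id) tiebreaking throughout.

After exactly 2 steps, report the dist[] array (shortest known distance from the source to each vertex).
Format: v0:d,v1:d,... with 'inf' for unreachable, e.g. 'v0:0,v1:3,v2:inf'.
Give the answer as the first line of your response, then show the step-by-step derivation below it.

v0:0,v1:2,v2:inf,v3:13,v4:inf,v5:inf,v6:inf

step 1: dist = v0:0,v1:2,v2:inf,v3:13,v4:inf,v5:inf,v6:inf
step 2: dist = v0:0,v1:2,v2:inf,v3:13,v4:inf,v5:inf,v6:inf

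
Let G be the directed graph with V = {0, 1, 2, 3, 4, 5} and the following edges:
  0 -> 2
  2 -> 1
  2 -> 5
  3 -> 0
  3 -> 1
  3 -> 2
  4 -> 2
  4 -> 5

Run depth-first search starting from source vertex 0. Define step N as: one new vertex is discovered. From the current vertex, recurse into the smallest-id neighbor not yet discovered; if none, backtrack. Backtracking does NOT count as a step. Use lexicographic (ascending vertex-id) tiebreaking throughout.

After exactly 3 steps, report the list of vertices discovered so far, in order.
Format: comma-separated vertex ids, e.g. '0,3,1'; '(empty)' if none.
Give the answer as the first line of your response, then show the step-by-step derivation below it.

0,2,1

step 1: discover 0; path=0; order=0
step 2: discover 2; path=0>2; order=0,2
step 3: discover 1; path=0>2>1; order=0,2,1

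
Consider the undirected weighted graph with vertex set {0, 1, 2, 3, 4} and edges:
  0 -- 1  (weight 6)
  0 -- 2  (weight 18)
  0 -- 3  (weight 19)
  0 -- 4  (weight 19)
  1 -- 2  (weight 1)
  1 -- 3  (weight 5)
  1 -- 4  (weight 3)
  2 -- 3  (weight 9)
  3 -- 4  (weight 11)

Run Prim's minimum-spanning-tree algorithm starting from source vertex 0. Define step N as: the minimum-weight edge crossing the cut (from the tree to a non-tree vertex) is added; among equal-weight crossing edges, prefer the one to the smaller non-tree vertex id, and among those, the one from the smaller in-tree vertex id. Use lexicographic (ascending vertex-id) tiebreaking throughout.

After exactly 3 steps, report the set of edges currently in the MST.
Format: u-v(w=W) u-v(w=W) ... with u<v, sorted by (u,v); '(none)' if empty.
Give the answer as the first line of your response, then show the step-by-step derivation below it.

0-1(w=6) 1-2(w=1) 1-4(w=3)

step 1: add edge 0-1 (w=6); MST = {0-1(w=6)}
step 2: add edge 1-2 (w=1); MST = {0-1(w=6) 1-2(w=1)}
step 3: add edge 1-4 (w=3); MST = {0-1(w=6) 1-2(w=1) 1-4(w=3)}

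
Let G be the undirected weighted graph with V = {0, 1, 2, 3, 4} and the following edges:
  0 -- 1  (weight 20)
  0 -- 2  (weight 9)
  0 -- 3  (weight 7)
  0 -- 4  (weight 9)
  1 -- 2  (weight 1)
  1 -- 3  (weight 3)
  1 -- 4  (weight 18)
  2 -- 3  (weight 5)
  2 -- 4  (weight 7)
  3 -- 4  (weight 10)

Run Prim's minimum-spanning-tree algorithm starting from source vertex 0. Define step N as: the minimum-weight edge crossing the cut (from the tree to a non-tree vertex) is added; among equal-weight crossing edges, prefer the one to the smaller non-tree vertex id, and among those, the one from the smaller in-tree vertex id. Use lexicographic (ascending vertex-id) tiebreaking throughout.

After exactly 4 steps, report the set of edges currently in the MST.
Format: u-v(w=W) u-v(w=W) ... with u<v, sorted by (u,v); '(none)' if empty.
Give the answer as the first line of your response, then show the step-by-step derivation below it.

0-3(w=7) 1-2(w=1) 1-3(w=3) 2-4(w=7)

step 1: add edge 0-3 (w=7); MST = {0-3(w=7)}
step 2: add edge 1-3 (w=3); MST = {0-3(w=7) 1-3(w=3)}
step 3: add edge 1-2 (w=1); MST = {0-3(w=7) 1-2(w=1) 1-3(w=3)}
step 4: add edge 2-4 (w=7); MST = {0-3(w=7) 1-2(w=1) 1-3(w=3) 2-4(w=7)}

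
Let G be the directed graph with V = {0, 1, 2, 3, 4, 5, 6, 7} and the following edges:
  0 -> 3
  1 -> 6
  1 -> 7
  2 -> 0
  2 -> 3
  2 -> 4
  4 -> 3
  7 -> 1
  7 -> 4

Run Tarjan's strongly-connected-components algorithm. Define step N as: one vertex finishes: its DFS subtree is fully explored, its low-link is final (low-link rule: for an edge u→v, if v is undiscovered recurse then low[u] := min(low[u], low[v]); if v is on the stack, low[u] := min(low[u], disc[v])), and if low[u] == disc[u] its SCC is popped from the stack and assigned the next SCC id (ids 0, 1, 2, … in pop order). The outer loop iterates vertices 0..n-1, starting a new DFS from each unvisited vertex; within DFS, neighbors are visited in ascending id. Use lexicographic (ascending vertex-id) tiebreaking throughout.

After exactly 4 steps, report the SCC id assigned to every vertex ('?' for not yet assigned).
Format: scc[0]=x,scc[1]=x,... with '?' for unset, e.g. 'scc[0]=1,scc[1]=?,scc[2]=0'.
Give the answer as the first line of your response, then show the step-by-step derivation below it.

scc[0]=1,scc[1]=?,scc[2]=?,scc[3]=0,scc[4]=3,scc[5]=?,scc[6]=2,scc[7]=?

step 1: low=(low[0]=0,low[1]=?,low[2]=?,low[3]=1,low[4]=?,low[5]=?,low[6]=?,low[7]=?); scc=(scc[0]=?,scc[1]=?,scc[2]=?,scc[3]=0,scc[4]=?,scc[5]=?,scc[6]=?,scc[7]=?)
step 2: low=(low[0]=0,low[1]=?,low[2]=?,low[3]=1,low[4]=?,low[5]=?,low[6]=?,low[7]=?); scc=(scc[0]=1,scc[1]=?,scc[2]=?,scc[3]=0,scc[4]=?,scc[5]=?,scc[6]=?,scc[7]=?)
step 3: low=(low[0]=0,low[1]=2,low[2]=?,low[3]=1,low[4]=?,low[5]=?,low[6]=3,low[7]=?); scc=(scc[0]=1,scc[1]=?,scc[2]=?,scc[3]=0,scc[4]=?,scc[5]=?,scc[6]=2,scc[7]=?)
step 4: low=(low[0]=0,low[1]=2,low[2]=?,low[3]=1,low[4]=5,low[5]=?,low[6]=3,low[7]=2); scc=(scc[0]=1,scc[1]=?,scc[2]=?,scc[3]=0,scc[4]=3,scc[5]=?,scc[6]=2,scc[7]=?)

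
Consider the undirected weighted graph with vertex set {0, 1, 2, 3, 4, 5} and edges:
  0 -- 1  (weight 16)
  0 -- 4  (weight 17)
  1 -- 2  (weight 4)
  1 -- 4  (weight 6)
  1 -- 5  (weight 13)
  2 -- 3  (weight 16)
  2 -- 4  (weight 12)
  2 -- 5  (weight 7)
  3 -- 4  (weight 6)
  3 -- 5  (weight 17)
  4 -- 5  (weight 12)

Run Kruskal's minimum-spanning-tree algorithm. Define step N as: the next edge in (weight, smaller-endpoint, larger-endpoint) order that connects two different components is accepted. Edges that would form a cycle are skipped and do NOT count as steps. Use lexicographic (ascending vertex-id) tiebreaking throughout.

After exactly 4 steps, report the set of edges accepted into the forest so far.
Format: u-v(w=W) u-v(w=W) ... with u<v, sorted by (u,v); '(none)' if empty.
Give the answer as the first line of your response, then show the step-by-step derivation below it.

1-2(w=4) 1-4(w=6) 2-5(w=7) 3-4(w=6)

step 1: add edge 1-2 (w=4); MST = {1-2(w=4)}
step 2: add edge 1-4 (w=6); MST = {1-2(w=4) 1-4(w=6)}
step 3: add edge 3-4 (w=6); MST = {1-2(w=4) 1-4(w=6) 3-4(w=6)}
step 4: add edge 2-5 (w=7); MST = {1-2(w=4) 1-4(w=6) 2-5(w=7) 3-4(w=6)}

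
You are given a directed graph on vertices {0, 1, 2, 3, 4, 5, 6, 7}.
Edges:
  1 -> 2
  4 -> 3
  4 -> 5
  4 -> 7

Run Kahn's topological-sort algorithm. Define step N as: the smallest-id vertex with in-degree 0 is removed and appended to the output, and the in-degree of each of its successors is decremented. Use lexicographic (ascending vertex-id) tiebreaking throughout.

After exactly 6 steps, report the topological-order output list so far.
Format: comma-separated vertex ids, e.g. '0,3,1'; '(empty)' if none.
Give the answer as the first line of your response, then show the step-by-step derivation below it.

0,1,2,4,3,5

step 1: output 0; order=[0]; indeg=(0,0,1,1,0,1,0,1)
step 2: output 1; order=[0,1]; indeg=(0,0,0,1,0,1,0,1)
step 3: output 2; order=[0,1,2]; indeg=(0,0,0,1,0,1,0,1)
step 4: output 4; order=[0,1,2,4]; indeg=(0,0,0,0,0,0,0,0)
step 5: output 3; order=[0,1,2,4,3]; indeg=(0,0,0,0,0,0,0,0)
step 6: output 5; order=[0,1,2,4,3,5]; indeg=(0,0,0,0,0,0,0,0)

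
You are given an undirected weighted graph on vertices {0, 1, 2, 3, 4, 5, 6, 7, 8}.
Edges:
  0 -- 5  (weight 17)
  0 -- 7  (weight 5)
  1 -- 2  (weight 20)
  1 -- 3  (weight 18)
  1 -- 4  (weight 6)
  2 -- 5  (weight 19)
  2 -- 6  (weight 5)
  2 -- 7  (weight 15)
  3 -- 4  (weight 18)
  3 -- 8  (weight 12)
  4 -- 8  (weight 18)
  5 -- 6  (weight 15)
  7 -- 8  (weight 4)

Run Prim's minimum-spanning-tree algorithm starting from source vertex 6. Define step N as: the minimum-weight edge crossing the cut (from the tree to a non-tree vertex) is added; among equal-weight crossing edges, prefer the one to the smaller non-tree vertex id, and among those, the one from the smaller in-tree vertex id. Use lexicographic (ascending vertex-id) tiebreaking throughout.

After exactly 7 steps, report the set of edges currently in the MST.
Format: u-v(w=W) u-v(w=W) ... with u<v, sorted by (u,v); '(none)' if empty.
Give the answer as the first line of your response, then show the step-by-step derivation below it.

0-7(w=5) 1-3(w=18) 2-6(w=5) 2-7(w=15) 3-8(w=12) 5-6(w=15) 7-8(w=4)

step 1: add edge 2-6 (w=5); MST = {2-6(w=5)}
step 2: add edge 5-6 (w=15); MST = {2-6(w=5) 5-6(w=15)}
step 3: add edge 2-7 (w=15); MST = {2-6(w=5) 2-7(w=15) 5-6(w=15)}
step 4: add edge 7-8 (w=4); MST = {2-6(w=5) 2-7(w=15) 5-6(w=15) 7-8(w=4)}
step 5: add edge 0-7 (w=5); MST = {0-7(w=5) 2-6(w=5) 2-7(w=15) 5-6(w=15) 7-8(w=4)}
step 6: add edge 3-8 (w=12); MST = {0-7(w=5) 2-6(w=5) 2-7(w=15) 3-8(w=12) 5-6(w=15) 7-8(w=4)}
step 7: add edge 1-3 (w=18); MST = {0-7(w=5) 1-3(w=18) 2-6(w=5) 2-7(w=15) 3-8(w=12) 5-6(w=15) 7-8(w=4)}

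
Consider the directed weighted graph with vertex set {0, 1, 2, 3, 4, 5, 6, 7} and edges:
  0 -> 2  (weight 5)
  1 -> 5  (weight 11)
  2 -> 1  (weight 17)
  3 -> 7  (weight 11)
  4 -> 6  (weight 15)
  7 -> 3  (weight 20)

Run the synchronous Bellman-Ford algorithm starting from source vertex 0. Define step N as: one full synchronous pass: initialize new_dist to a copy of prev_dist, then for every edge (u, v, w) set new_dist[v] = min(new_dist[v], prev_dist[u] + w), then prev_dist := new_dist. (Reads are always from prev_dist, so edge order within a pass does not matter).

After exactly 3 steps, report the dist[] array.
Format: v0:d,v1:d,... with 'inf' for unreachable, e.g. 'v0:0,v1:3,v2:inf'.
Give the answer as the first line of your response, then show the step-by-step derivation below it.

v0:0,v1:22,v2:5,v3:inf,v4:inf,v5:33,v6:inf,v7:inf

step 1: dist = v0:0,v1:inf,v2:5,v3:inf,v4:inf,v5:inf,v6:inf,v7:inf
step 2: dist = v0:0,v1:22,v2:5,v3:inf,v4:inf,v5:inf,v6:inf,v7:inf
step 3: dist = v0:0,v1:22,v2:5,v3:inf,v4:inf,v5:33,v6:inf,v7:inf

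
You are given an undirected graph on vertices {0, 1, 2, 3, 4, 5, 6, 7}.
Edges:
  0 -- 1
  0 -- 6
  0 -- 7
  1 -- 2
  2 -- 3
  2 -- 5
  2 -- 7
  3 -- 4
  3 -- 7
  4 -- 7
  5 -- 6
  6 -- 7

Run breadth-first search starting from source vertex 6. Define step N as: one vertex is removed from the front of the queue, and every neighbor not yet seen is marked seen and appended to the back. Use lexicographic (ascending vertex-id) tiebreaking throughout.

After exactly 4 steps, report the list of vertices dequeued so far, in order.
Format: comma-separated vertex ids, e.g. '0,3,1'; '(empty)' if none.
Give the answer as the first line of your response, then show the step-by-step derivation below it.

6,0,5,7

step 1: dequeue 6; queue=[0,5,7]; order=6
step 2: dequeue 0; queue=[5,7,1]; order=6,0
step 3: dequeue 5; queue=[7,1,2]; order=6,0,5
step 4: dequeue 7; queue=[1,2,3,4]; order=6,0,5,7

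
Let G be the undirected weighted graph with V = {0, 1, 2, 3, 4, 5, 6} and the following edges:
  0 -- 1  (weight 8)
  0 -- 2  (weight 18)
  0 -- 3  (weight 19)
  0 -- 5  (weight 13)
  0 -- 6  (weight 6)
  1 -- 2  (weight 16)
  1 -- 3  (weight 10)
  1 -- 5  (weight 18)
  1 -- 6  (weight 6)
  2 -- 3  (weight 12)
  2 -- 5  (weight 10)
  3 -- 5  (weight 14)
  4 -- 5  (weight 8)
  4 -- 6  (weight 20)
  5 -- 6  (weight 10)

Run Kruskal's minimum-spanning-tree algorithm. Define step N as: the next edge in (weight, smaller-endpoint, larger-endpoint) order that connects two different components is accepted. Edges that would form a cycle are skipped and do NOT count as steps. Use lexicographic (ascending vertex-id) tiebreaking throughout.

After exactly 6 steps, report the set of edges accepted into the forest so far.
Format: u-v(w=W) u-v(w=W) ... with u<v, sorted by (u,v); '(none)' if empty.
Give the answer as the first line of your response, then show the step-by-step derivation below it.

0-6(w=6) 1-3(w=10) 1-6(w=6) 2-5(w=10) 4-5(w=8) 5-6(w=10)

step 1: add edge 0-6 (w=6); MST = {0-6(w=6)}
step 2: add edge 1-6 (w=6); MST = {0-6(w=6) 1-6(w=6)}
step 3: add edge 4-5 (w=8); MST = {0-6(w=6) 1-6(w=6) 4-5(w=8)}
step 4: add edge 1-3 (w=10); MST = {0-6(w=6) 1-3(w=10) 1-6(w=6) 4-5(w=8)}
step 5: add edge 2-5 (w=10); MST = {0-6(w=6) 1-3(w=10) 1-6(w=6) 2-5(w=10) 4-5(w=8)}
step 6: add edge 5-6 (w=10); MST = {0-6(w=6) 1-3(w=10) 1-6(w=6) 2-5(w=10) 4-5(w=8) 5-6(w=10)}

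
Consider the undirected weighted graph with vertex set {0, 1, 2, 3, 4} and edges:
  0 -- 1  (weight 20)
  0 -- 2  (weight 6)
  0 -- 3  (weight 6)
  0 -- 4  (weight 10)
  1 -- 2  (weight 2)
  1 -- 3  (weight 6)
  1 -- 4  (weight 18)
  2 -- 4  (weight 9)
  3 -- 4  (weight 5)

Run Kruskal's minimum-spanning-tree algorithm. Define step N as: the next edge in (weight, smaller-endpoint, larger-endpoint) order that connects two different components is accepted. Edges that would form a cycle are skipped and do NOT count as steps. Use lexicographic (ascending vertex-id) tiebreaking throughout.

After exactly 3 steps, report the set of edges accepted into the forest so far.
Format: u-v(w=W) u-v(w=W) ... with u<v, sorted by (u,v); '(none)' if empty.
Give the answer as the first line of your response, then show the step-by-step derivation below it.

0-2(w=6) 1-2(w=2) 3-4(w=5)

step 1: add edge 1-2 (w=2); MST = {1-2(w=2)}
step 2: add edge 3-4 (w=5); MST = {1-2(w=2) 3-4(w=5)}
step 3: add edge 0-2 (w=6); MST = {0-2(w=6) 1-2(w=2) 3-4(w=5)}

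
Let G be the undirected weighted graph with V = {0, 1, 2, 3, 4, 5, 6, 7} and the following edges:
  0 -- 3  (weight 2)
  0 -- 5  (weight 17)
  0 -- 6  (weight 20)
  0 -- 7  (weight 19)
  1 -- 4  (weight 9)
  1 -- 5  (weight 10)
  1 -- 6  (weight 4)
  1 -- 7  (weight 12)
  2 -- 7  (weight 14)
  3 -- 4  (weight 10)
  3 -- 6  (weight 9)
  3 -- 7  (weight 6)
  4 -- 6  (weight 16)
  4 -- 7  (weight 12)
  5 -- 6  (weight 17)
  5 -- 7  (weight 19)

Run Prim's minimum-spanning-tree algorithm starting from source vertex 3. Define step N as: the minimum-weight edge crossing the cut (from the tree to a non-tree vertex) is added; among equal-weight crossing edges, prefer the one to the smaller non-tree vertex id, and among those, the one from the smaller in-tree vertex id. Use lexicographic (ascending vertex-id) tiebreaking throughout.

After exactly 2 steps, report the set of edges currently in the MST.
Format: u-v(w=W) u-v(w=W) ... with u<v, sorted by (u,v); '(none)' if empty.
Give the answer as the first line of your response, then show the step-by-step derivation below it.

0-3(w=2) 3-7(w=6)

step 1: add edge 0-3 (w=2); MST = {0-3(w=2)}
step 2: add edge 3-7 (w=6); MST = {0-3(w=2) 3-7(w=6)}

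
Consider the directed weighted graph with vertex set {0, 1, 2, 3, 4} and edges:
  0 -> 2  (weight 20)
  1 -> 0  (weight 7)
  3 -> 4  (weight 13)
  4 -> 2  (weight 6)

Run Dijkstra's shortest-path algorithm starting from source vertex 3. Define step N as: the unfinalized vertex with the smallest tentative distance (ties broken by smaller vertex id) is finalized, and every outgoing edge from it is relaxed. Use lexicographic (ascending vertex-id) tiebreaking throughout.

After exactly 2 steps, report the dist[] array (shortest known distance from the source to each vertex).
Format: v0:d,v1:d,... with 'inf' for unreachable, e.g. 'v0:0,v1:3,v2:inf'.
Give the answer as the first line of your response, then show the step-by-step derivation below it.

v0:inf,v1:inf,v2:19,v3:0,v4:13

step 1: dist = v0:inf,v1:inf,v2:inf,v3:0,v4:13
step 2: dist = v0:inf,v1:inf,v2:19,v3:0,v4:13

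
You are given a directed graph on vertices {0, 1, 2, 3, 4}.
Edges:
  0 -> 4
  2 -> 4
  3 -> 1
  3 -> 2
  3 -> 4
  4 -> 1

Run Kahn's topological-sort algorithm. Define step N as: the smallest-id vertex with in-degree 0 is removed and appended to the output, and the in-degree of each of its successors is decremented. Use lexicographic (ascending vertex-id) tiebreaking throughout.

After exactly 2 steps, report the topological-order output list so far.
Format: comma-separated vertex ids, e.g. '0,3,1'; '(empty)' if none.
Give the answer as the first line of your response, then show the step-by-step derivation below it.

0,3

step 1: output 0; order=[0]; indeg=(0,2,1,0,2)
step 2: output 3; order=[0,3]; indeg=(0,1,0,0,1)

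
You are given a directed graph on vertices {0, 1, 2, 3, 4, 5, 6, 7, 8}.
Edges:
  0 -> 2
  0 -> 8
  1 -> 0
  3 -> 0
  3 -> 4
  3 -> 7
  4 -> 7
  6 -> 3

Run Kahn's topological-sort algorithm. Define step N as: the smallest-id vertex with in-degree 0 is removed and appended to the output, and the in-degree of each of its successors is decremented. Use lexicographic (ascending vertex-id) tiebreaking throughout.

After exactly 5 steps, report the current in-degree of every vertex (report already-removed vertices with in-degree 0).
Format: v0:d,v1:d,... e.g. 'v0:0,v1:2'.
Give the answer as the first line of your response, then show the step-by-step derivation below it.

v0:0,v1:0,v2:0,v3:0,v4:0,v5:0,v6:0,v7:1,v8:0

step 1: output 1; order=[1]; indeg=(1,0,1,1,1,0,0,2,1)
step 2: output 5; order=[1,5]; indeg=(1,0,1,1,1,0,0,2,1)
step 3: output 6; order=[1,5,6]; indeg=(1,0,1,0,1,0,0,2,1)
step 4: output 3; order=[1,5,6,3]; indeg=(0,0,1,0,0,0,0,1,1)
step 5: output 0; order=[1,5,6,3,0]; indeg=(0,0,0,0,0,0,0,1,0)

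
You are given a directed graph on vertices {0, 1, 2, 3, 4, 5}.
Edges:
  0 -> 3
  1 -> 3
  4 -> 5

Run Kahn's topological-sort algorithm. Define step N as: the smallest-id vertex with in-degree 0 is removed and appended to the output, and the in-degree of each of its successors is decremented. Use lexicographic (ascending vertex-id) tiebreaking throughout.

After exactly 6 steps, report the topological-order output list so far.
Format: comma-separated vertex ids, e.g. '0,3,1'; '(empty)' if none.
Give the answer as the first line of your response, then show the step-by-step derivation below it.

0,1,2,3,4,5

step 1: output 0; order=[0]; indeg=(0,0,0,1,0,1)
step 2: output 1; order=[0,1]; indeg=(0,0,0,0,0,1)
step 3: output 2; order=[0,1,2]; indeg=(0,0,0,0,0,1)
step 4: output 3; order=[0,1,2,3]; indeg=(0,0,0,0,0,1)
step 5: output 4; order=[0,1,2,3,4]; indeg=(0,0,0,0,0,0)
step 6: output 5; order=[0,1,2,3,4,5]; indeg=(0,0,0,0,0,0)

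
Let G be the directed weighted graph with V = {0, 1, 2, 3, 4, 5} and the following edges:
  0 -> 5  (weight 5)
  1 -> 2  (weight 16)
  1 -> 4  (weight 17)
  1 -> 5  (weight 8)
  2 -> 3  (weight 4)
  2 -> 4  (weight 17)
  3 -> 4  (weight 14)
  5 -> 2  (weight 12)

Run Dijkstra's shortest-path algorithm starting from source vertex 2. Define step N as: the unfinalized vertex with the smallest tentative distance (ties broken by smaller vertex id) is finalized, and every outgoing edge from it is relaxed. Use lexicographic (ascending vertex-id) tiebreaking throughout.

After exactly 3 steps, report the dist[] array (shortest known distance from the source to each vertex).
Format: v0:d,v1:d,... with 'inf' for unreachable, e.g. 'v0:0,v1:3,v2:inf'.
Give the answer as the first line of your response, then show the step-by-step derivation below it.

v0:inf,v1:inf,v2:0,v3:4,v4:17,v5:inf

step 1: dist = v0:inf,v1:inf,v2:0,v3:4,v4:17,v5:inf
step 2: dist = v0:inf,v1:inf,v2:0,v3:4,v4:17,v5:inf
step 3: dist = v0:inf,v1:inf,v2:0,v3:4,v4:17,v5:inf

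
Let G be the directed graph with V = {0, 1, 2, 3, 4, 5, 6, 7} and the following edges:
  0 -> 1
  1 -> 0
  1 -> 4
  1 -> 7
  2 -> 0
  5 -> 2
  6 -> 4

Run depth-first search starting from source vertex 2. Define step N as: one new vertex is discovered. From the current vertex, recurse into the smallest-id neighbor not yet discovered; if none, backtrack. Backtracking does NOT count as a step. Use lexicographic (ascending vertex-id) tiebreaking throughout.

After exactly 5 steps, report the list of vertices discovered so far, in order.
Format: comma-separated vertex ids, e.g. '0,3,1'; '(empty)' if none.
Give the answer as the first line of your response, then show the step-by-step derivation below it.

2,0,1,4,7

step 1: discover 2; path=2; order=2
step 2: discover 0; path=2>0; order=2,0
step 3: discover 1; path=2>0>1; order=2,0,1
step 4: discover 4; path=2>0>1>4; order=2,0,1,4
step 5: discover 7; path=2>0>1>7; order=2,0,1,4,7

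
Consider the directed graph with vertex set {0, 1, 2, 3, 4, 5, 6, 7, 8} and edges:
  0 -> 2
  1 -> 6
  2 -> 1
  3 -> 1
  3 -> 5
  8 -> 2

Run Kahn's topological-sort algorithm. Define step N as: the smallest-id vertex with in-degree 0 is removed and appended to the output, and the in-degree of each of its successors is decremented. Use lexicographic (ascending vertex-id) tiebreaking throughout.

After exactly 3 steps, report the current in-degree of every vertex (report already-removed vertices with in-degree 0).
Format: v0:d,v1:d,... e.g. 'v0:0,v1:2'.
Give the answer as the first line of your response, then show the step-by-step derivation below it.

v0:0,v1:1,v2:1,v3:0,v4:0,v5:0,v6:1,v7:0,v8:0

step 1: output 0; order=[0]; indeg=(0,2,1,0,0,1,1,0,0)
step 2: output 3; order=[0,3]; indeg=(0,1,1,0,0,0,1,0,0)
step 3: output 4; order=[0,3,4]; indeg=(0,1,1,0,0,0,1,0,0)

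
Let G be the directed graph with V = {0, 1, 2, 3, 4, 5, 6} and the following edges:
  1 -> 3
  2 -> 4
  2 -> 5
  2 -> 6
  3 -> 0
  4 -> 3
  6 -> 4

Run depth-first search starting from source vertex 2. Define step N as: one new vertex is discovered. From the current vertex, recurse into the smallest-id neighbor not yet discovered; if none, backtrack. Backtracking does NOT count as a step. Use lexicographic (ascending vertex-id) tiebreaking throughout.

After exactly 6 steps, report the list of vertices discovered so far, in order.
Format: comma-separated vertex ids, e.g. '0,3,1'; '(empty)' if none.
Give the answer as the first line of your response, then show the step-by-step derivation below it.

2,4,3,0,5,6

step 1: discover 2; path=2; order=2
step 2: discover 4; path=2>4; order=2,4
step 3: discover 3; path=2>4>3; order=2,4,3
step 4: discover 0; path=2>4>3>0; order=2,4,3,0
step 5: discover 5; path=2>5; order=2,4,3,0,5
step 6: discover 6; path=2>6; order=2,4,3,0,5,6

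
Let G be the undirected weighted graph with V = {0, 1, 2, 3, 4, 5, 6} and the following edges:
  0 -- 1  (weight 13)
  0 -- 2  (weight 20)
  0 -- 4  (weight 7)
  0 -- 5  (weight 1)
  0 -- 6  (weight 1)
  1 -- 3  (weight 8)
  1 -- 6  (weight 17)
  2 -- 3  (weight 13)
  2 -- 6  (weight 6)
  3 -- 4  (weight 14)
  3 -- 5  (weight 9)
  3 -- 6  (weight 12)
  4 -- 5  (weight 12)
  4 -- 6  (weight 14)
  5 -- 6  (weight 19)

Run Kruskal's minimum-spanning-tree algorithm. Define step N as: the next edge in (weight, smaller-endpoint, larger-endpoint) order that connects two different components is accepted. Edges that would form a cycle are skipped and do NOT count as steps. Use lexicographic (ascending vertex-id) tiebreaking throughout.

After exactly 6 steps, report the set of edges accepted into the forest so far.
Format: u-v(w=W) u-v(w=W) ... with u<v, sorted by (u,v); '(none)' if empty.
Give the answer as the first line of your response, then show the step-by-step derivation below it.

0-4(w=7) 0-5(w=1) 0-6(w=1) 1-3(w=8) 2-6(w=6) 3-5(w=9)

step 1: add edge 0-5 (w=1); MST = {0-5(w=1)}
step 2: add edge 0-6 (w=1); MST = {0-5(w=1) 0-6(w=1)}
step 3: add edge 2-6 (w=6); MST = {0-5(w=1) 0-6(w=1) 2-6(w=6)}
step 4: add edge 0-4 (w=7); MST = {0-4(w=7) 0-5(w=1) 0-6(w=1) 2-6(w=6)}
step 5: add edge 1-3 (w=8); MST = {0-4(w=7) 0-5(w=1) 0-6(w=1) 1-3(w=8) 2-6(w=6)}
step 6: add edge 3-5 (w=9); MST = {0-4(w=7) 0-5(w=1) 0-6(w=1) 1-3(w=8) 2-6(w=6) 3-5(w=9)}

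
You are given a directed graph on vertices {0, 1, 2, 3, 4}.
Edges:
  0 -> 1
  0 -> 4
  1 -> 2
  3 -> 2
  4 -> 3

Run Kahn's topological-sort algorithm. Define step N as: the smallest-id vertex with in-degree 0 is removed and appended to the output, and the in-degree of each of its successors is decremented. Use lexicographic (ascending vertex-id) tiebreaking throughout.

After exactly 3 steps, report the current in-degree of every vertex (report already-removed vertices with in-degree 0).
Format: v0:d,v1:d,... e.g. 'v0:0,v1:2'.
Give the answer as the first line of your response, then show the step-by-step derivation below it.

v0:0,v1:0,v2:1,v3:0,v4:0

step 1: output 0; order=[0]; indeg=(0,0,2,1,0)
step 2: output 1; order=[0,1]; indeg=(0,0,1,1,0)
step 3: output 4; order=[0,1,4]; indeg=(0,0,1,0,0)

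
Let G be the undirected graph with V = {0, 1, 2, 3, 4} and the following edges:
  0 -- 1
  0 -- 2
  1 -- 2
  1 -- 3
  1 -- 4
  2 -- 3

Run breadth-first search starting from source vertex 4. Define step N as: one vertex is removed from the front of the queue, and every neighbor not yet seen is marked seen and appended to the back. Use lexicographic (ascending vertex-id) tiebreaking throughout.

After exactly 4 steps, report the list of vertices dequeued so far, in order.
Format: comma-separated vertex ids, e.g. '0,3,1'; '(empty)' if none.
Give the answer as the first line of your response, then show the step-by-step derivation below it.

4,1,0,2

step 1: dequeue 4; queue=[1]; order=4
step 2: dequeue 1; queue=[0,2,3]; order=4,1
step 3: dequeue 0; queue=[2,3]; order=4,1,0
step 4: dequeue 2; queue=[3]; order=4,1,0,2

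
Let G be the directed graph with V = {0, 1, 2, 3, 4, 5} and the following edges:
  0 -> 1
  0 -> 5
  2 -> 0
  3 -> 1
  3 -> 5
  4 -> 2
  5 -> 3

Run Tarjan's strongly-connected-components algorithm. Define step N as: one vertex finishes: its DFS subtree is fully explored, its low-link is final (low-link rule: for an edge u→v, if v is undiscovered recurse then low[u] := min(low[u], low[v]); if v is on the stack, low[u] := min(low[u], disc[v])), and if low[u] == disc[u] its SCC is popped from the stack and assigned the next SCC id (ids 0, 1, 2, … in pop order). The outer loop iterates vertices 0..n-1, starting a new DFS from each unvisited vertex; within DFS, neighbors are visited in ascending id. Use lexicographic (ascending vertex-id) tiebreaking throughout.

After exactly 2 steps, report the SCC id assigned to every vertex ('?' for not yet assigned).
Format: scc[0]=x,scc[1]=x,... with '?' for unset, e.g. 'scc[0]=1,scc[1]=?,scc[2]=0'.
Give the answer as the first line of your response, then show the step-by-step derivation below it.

scc[0]=?,scc[1]=0,scc[2]=?,scc[3]=?,scc[4]=?,scc[5]=?

step 1: low=(low[0]=0,low[1]=1,low[2]=?,low[3]=?,low[4]=?,low[5]=?); scc=(scc[0]=?,scc[1]=0,scc[2]=?,scc[3]=?,scc[4]=?,scc[5]=?)
step 2: low=(low[0]=0,low[1]=1,low[2]=?,low[3]=2,low[4]=?,low[5]=2); scc=(scc[0]=?,scc[1]=0,scc[2]=?,scc[3]=?,scc[4]=?,scc[5]=?)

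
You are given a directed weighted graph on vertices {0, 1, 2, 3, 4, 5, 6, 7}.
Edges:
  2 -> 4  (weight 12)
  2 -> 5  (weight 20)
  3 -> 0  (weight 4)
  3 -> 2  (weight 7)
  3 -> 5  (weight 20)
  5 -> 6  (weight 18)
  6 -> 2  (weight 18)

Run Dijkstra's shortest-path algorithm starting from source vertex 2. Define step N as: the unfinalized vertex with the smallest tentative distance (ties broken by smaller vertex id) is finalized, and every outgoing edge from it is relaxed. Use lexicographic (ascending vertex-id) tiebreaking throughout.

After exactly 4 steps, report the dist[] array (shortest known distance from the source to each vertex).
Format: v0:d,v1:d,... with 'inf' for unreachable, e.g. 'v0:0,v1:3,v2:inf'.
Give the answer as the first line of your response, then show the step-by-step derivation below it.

v0:inf,v1:inf,v2:0,v3:inf,v4:12,v5:20,v6:38,v7:inf

step 1: dist = v0:inf,v1:inf,v2:0,v3:inf,v4:12,v5:20,v6:inf,v7:inf
step 2: dist = v0:inf,v1:inf,v2:0,v3:inf,v4:12,v5:20,v6:inf,v7:inf
step 3: dist = v0:inf,v1:inf,v2:0,v3:inf,v4:12,v5:20,v6:38,v7:inf
step 4: dist = v0:inf,v1:inf,v2:0,v3:inf,v4:12,v5:20,v6:38,v7:inf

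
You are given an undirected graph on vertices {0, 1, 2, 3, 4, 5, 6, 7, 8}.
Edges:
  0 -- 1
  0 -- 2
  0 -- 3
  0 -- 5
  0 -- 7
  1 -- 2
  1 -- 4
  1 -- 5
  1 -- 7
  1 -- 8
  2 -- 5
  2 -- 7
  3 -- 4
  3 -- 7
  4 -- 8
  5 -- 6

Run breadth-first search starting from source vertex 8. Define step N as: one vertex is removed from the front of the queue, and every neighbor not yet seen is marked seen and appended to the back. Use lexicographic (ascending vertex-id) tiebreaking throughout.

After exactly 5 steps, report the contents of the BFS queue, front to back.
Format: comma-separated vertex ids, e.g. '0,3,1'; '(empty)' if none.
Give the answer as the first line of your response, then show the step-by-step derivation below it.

5,7,3

step 1: dequeue 8; queue=[1,4]; order=8
step 2: dequeue 1; queue=[4,0,2,5,7]; order=8,1
step 3: dequeue 4; queue=[0,2,5,7,3]; order=8,1,4
step 4: dequeue 0; queue=[2,5,7,3]; order=8,1,4,0
step 5: dequeue 2; queue=[5,7,3]; order=8,1,4,0,2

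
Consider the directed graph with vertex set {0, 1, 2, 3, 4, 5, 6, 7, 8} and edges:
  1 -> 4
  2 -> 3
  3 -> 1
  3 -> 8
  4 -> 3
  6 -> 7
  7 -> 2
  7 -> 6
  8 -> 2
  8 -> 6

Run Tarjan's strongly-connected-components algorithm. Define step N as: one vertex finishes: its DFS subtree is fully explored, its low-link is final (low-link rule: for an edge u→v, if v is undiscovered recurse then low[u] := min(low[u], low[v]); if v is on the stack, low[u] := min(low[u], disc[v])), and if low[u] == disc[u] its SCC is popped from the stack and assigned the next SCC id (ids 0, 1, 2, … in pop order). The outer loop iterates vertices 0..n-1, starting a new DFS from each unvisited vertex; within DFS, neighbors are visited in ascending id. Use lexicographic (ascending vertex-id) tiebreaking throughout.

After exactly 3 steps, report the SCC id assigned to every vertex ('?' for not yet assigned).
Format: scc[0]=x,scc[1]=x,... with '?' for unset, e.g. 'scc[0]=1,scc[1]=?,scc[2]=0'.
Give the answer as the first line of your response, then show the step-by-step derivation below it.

scc[0]=0,scc[1]=?,scc[2]=?,scc[3]=?,scc[4]=?,scc[5]=?,scc[6]=?,scc[7]=?,scc[8]=?

step 1: low=(low[0]=0,low[1]=?,low[2]=?,low[3]=?,low[4]=?,low[5]=?,low[6]=?,low[7]=?,low[8]=?); scc=(scc[0]=0,scc[1]=?,scc[2]=?,scc[3]=?,scc[4]=?,scc[5]=?,scc[6]=?,scc[7]=?,scc[8]=?)
step 2: low=(low[0]=0,low[1]=1,low[2]=3,low[3]=1,low[4]=2,low[5]=?,low[6]=?,low[7]=?,low[8]=4); scc=(scc[0]=0,scc[1]=?,scc[2]=?,scc[3]=?,scc[4]=?,scc[5]=?,scc[6]=?,scc[7]=?,scc[8]=?)
step 3: low=(low[0]=0,low[1]=1,low[2]=3,low[3]=1,low[4]=2,low[5]=?,low[6]=6,low[7]=5,low[8]=3); scc=(scc[0]=0,scc[1]=?,scc[2]=?,scc[3]=?,scc[4]=?,scc[5]=?,scc[6]=?,scc[7]=?,scc[8]=?)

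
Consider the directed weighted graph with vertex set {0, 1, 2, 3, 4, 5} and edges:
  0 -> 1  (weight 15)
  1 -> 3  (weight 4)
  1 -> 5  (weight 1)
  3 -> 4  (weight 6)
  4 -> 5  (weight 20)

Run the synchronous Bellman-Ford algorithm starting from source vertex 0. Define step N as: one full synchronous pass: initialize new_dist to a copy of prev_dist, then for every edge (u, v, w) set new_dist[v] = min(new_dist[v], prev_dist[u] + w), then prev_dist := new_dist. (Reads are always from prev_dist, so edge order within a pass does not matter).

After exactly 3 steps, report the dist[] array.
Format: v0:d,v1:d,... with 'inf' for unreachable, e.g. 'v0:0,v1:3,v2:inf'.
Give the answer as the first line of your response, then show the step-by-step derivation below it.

v0:0,v1:15,v2:inf,v3:19,v4:25,v5:16

step 1: dist = v0:0,v1:15,v2:inf,v3:inf,v4:inf,v5:inf
step 2: dist = v0:0,v1:15,v2:inf,v3:19,v4:inf,v5:16
step 3: dist = v0:0,v1:15,v2:inf,v3:19,v4:25,v5:16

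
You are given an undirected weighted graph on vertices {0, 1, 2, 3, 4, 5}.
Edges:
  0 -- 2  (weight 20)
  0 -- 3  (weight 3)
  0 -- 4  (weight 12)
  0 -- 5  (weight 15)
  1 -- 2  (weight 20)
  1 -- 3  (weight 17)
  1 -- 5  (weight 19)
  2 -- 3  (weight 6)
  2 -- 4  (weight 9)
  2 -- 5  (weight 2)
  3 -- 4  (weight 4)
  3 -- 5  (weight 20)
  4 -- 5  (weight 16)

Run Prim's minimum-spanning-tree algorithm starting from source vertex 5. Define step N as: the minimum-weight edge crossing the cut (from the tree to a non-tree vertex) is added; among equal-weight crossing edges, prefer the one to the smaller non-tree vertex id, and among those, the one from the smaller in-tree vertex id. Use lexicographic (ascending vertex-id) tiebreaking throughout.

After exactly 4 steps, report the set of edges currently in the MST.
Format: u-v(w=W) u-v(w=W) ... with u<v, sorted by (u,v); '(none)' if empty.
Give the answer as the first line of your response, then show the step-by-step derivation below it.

0-3(w=3) 2-3(w=6) 2-5(w=2) 3-4(w=4)

step 1: add edge 2-5 (w=2); MST = {2-5(w=2)}
step 2: add edge 2-3 (w=6); MST = {2-3(w=6) 2-5(w=2)}
step 3: add edge 0-3 (w=3); MST = {0-3(w=3) 2-3(w=6) 2-5(w=2)}
step 4: add edge 3-4 (w=4); MST = {0-3(w=3) 2-3(w=6) 2-5(w=2) 3-4(w=4)}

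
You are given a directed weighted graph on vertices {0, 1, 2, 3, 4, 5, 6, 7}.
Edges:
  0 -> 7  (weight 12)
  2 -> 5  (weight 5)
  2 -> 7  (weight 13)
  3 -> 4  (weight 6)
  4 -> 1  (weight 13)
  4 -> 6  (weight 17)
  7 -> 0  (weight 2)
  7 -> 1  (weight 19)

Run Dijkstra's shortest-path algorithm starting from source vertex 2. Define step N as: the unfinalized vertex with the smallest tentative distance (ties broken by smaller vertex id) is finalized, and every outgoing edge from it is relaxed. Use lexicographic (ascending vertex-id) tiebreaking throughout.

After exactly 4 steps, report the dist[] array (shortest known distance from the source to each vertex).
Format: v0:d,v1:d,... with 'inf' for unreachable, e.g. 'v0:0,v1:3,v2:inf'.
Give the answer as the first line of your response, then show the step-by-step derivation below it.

v0:15,v1:32,v2:0,v3:inf,v4:inf,v5:5,v6:inf,v7:13

step 1: dist = v0:inf,v1:inf,v2:0,v3:inf,v4:inf,v5:5,v6:inf,v7:13
step 2: dist = v0:inf,v1:inf,v2:0,v3:inf,v4:inf,v5:5,v6:inf,v7:13
step 3: dist = v0:15,v1:32,v2:0,v3:inf,v4:inf,v5:5,v6:inf,v7:13
step 4: dist = v0:15,v1:32,v2:0,v3:inf,v4:inf,v5:5,v6:inf,v7:13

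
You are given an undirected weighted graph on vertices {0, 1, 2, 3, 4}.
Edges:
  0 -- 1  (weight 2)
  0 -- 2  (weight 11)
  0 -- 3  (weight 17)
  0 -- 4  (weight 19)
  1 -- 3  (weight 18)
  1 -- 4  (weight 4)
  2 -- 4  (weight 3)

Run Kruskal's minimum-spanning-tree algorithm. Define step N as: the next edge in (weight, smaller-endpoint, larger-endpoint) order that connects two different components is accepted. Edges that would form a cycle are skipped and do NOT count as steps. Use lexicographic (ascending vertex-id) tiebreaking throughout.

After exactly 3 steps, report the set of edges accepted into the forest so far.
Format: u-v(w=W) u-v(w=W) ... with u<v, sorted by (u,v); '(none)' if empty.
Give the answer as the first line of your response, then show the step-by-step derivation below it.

0-1(w=2) 1-4(w=4) 2-4(w=3)

step 1: add edge 0-1 (w=2); MST = {0-1(w=2)}
step 2: add edge 2-4 (w=3); MST = {0-1(w=2) 2-4(w=3)}
step 3: add edge 1-4 (w=4); MST = {0-1(w=2) 1-4(w=4) 2-4(w=3)}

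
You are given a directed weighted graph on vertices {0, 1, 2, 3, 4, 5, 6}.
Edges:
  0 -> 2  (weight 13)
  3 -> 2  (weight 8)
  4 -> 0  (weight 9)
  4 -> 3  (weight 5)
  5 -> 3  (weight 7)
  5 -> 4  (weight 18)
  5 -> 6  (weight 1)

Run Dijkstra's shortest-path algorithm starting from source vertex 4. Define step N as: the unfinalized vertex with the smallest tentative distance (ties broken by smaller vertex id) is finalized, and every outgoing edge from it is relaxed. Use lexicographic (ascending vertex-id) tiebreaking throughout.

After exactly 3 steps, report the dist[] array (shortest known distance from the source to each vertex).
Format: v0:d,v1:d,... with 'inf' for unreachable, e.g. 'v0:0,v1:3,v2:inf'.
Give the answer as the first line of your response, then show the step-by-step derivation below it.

v0:9,v1:inf,v2:13,v3:5,v4:0,v5:inf,v6:inf

step 1: dist = v0:9,v1:inf,v2:inf,v3:5,v4:0,v5:inf,v6:inf
step 2: dist = v0:9,v1:inf,v2:13,v3:5,v4:0,v5:inf,v6:inf
step 3: dist = v0:9,v1:inf,v2:13,v3:5,v4:0,v5:inf,v6:inf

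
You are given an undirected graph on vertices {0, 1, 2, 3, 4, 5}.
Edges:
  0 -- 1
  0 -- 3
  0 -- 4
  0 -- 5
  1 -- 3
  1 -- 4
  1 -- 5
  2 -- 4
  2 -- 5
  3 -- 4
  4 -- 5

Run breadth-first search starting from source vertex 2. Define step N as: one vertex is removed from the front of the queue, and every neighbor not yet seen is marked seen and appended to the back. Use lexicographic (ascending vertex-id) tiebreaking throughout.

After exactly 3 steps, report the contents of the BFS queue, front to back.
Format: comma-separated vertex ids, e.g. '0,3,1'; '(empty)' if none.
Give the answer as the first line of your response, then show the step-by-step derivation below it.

0,1,3

step 1: dequeue 2; queue=[4,5]; order=2
step 2: dequeue 4; queue=[5,0,1,3]; order=2,4
step 3: dequeue 5; queue=[0,1,3]; order=2,4,5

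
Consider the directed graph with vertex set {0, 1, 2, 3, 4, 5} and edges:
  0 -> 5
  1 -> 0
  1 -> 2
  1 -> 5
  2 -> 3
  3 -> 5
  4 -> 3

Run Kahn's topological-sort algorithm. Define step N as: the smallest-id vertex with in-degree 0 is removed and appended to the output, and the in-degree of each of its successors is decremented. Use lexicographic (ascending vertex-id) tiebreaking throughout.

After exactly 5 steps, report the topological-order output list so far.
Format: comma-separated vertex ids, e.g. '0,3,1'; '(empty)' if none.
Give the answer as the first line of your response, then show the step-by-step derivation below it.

1,0,2,4,3

step 1: output 1; order=[1]; indeg=(0,0,0,2,0,2)
step 2: output 0; order=[1,0]; indeg=(0,0,0,2,0,1)
step 3: output 2; order=[1,0,2]; indeg=(0,0,0,1,0,1)
step 4: output 4; order=[1,0,2,4]; indeg=(0,0,0,0,0,1)
step 5: output 3; order=[1,0,2,4,3]; indeg=(0,0,0,0,0,0)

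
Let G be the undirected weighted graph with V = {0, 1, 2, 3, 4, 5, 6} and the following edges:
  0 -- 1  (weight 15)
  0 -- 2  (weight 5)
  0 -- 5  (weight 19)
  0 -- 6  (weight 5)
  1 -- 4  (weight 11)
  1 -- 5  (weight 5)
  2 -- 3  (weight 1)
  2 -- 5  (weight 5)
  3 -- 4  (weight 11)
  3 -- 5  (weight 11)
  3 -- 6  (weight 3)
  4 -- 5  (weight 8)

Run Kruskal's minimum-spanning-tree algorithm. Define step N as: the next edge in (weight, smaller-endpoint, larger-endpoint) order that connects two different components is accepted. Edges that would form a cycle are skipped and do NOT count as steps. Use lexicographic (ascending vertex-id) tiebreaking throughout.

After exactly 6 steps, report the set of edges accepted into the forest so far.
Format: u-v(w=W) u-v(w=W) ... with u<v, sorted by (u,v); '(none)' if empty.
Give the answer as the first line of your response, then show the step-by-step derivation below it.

0-2(w=5) 1-5(w=5) 2-3(w=1) 2-5(w=5) 3-6(w=3) 4-5(w=8)

step 1: add edge 2-3 (w=1); MST = {2-3(w=1)}
step 2: add edge 3-6 (w=3); MST = {2-3(w=1) 3-6(w=3)}
step 3: add edge 0-2 (w=5); MST = {0-2(w=5) 2-3(w=1) 3-6(w=3)}
step 4: add edge 1-5 (w=5); MST = {0-2(w=5) 1-5(w=5) 2-3(w=1) 3-6(w=3)}
step 5: add edge 2-5 (w=5); MST = {0-2(w=5) 1-5(w=5) 2-3(w=1) 2-5(w=5) 3-6(w=3)}
step 6: add edge 4-5 (w=8); MST = {0-2(w=5) 1-5(w=5) 2-3(w=1) 2-5(w=5) 3-6(w=3) 4-5(w=8)}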